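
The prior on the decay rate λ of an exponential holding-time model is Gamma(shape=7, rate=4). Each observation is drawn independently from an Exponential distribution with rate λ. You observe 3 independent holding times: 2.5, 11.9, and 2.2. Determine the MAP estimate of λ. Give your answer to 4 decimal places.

The Exponential(rate=λ) likelihood is ∝ λ^n e^(−λΣtᵢ). Here n = 3 and Σtᵢ = 2.5 + 11.9 + 2.2 = 16.6.
Posterior ∝ λ^6e^(−4λ) · λ^3e^(−16.6λ) = λ^9e^(−20.6λ), i.e. Gamma(10, 20.6).
Mode = (a−1)/b = 9/20.6 ≈ 0.4369.

λ̂_MAP = 0.4369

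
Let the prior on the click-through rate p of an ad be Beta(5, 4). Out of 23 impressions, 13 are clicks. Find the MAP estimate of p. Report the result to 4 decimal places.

Prior: Beta(5, 4).
Data: 13 successes in 23 trials. The binomial likelihood contributes p^13(1−p)^10, so the posterior is Beta(5+13, 4+10) = Beta(18, 14).
For Beta(a, b) with a, b > 1 the mode is (a−1)/(a+b−2) = 17/30 ≈ 0.5667.

p̂_MAP = 0.5667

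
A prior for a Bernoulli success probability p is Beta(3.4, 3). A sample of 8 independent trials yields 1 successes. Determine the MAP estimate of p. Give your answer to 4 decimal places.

p̂_MAP = 0.2742

Prior: Beta(3.4, 3).
Data: 1 success in 8 trials. The binomial likelihood contributes p(1−p)^7, so the posterior is Beta(3.4+1, 3+7) = Beta(4.4, 10).
For Beta(a, b) with a, b > 1 the mode is (a−1)/(a+b−2) = 3.4/12.4 ≈ 0.2742.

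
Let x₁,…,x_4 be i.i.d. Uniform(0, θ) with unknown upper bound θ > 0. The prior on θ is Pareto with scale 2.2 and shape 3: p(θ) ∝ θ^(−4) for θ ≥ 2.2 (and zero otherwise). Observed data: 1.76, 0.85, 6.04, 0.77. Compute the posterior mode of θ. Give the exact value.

The Uniform(0, θ) likelihood is θ^(−n) for θ ≥ max(xᵢ), zero otherwise. Here max(xᵢ) = 6.04.
Posterior ∝ θ^(−4) · θ^(−4) = θ^(−8) on θ ≥ max(2.2, 6.04) = 6.04.
This density is strictly decreasing in θ, so the posterior mode lies at the lower boundary of the support.

θ̂_MAP = 6.04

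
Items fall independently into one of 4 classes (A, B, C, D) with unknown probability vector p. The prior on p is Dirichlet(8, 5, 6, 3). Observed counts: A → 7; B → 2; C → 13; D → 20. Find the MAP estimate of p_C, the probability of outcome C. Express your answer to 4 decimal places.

The posterior is Dirichlet(αᵢ + nᵢ) = Dirichlet(15, 7, 19, 23).
For a Dirichlet(a₁,…,a_K) with all aᵢ > 1, the mode has j-th component (aⱼ − 1)/(Σaᵢ − K).
Here Σaᵢ = 64 and K = 4, so p_C = (19 − 1)/(64 − 4) = 18/60 ≈ 0.3000.

MAP estimate of p_C = 0.3000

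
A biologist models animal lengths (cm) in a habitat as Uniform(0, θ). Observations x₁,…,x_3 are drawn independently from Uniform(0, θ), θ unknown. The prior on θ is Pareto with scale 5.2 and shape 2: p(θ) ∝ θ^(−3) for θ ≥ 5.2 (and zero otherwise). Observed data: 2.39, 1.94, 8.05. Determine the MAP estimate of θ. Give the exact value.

The Uniform(0, θ) likelihood is θ^(−n) for θ ≥ max(xᵢ), zero otherwise. Here max(xᵢ) = 8.05.
Posterior ∝ θ^(−3) · θ^(−3) = θ^(−6) on θ ≥ max(5.2, 8.05) = 8.05.
This density is strictly decreasing in θ, so the posterior mode lies at the lower boundary of the support.

θ̂_MAP = 8.05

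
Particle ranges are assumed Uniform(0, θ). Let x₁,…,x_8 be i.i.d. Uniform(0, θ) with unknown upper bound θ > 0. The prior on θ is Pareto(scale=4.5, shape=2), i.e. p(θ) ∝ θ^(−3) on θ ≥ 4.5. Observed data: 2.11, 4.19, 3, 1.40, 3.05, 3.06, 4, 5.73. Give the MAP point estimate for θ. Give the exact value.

The Uniform(0, θ) likelihood is θ^(−n) for θ ≥ max(xᵢ), zero otherwise. Here max(xᵢ) = 5.73.
Posterior ∝ θ^(−3) · θ^(−8) = θ^(−11) on θ ≥ max(4.5, 5.73) = 5.73.
This density is strictly decreasing in θ, so the posterior mode lies at the lower boundary of the support.

θ̂_MAP = 5.73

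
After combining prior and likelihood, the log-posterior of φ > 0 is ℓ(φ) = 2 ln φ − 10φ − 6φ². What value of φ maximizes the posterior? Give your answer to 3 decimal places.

φ̂_MAP = 0.167

ℓ'(φ) = 2/φ − 10 − 12φ. Setting this to zero and multiplying by φ: 12φ² + 10φ − 2 = 0.
φ = (−10 + √(10² + 4·12·2)) / (2·12) = (−10 + √196) / 24 = (−10 + 14)/24 = 1/6.
ℓ''(φ) = −2/φ² − 12 < 0, confirming a maximum.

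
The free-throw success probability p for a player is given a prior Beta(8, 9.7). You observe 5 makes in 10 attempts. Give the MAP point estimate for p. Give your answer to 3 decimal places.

p̂_MAP = 0.467

Prior: Beta(8, 9.7).
Data: 5 successes in 10 trials. The binomial likelihood contributes p^5(1−p)^5, so the posterior is Beta(8+5, 9.7+5) = Beta(13, 14.7).
For Beta(a, b) with a, b > 1 the mode is (a−1)/(a+b−2) = 12/25.7 ≈ 0.467.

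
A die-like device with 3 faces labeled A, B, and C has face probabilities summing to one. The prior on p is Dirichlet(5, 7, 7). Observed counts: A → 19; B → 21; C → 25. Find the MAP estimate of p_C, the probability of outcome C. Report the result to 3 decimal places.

The posterior is Dirichlet(αᵢ + nᵢ) = Dirichlet(24, 28, 32).
For a Dirichlet(a₁,…,a_K) with all aᵢ > 1, the mode has j-th component (aⱼ − 1)/(Σaᵢ − K).
Here Σaᵢ = 84 and K = 3, so p_C = (32 − 1)/(84 − 3) = 31/81 ≈ 0.383.

MAP estimate of p_C = 0.383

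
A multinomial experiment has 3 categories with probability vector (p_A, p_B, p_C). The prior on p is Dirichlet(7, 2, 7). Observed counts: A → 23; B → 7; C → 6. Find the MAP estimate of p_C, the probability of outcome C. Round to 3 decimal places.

The posterior is Dirichlet(αᵢ + nᵢ) = Dirichlet(30, 9, 13).
For a Dirichlet(a₁,…,a_K) with all aᵢ > 1, the mode has j-th component (aⱼ − 1)/(Σaᵢ − K).
Here Σaᵢ = 52 and K = 3, so p_C = (13 − 1)/(52 − 3) = 12/49 ≈ 0.245.

MAP estimate of p_C = 0.245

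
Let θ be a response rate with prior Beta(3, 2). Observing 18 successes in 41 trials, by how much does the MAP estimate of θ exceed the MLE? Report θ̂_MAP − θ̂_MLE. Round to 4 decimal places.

MAP − MLE = 0.0155

Posterior is Beta(21, 25); MAP = (21−1)/(46−2) = 20/44 ≈ 0.45455.
MLE ignores the prior: θ̂_MLE = k/n = 18/41 ≈ 0.43902.
Difference = 20/44 − 18/41 = 7/451 ≈ 0.0155.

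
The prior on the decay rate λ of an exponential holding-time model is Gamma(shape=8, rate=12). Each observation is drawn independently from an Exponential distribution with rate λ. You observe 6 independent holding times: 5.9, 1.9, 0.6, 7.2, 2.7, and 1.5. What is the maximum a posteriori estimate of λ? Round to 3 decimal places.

λ̂_MAP = 0.409

The Exponential(rate=λ) likelihood is ∝ λ^n e^(−λΣtᵢ). Here n = 6 and Σtᵢ = 5.9 + 1.9 + 0.6 + 7.2 + 2.7 + 1.5 = 19.8.
Posterior ∝ λ^7e^(−12λ) · λ^6e^(−19.8λ) = λ^13e^(−31.8λ), i.e. Gamma(14, 31.8).
Mode = (a−1)/b = 13/31.8 ≈ 0.409.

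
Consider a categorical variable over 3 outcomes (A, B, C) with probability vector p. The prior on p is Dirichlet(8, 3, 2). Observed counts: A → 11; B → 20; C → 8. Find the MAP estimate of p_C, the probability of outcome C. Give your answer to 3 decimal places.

The posterior is Dirichlet(αᵢ + nᵢ) = Dirichlet(19, 23, 10).
For a Dirichlet(a₁,…,a_K) with all aᵢ > 1, the mode has j-th component (aⱼ − 1)/(Σaᵢ − K).
Here Σaᵢ = 52 and K = 3, so p_C = (10 − 1)/(52 − 3) = 9/49 ≈ 0.184.

MAP estimate of p_C = 0.184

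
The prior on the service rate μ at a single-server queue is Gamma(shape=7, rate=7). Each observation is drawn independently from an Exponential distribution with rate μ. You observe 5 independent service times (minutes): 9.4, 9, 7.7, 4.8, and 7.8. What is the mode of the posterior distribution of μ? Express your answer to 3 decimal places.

μ̂_MAP = 0.241

The Exponential(rate=μ) likelihood is ∝ μ^n e^(−μΣtᵢ). Here n = 5 and Σtᵢ = 9.4 + 9 + 7.7 + 4.8 + 7.8 = 38.7.
Posterior ∝ μ^6e^(−7μ) · μ^5e^(−38.7μ) = μ^11e^(−45.7μ), i.e. Gamma(12, 45.7).
Mode = (a−1)/b = 11/45.7 ≈ 0.241.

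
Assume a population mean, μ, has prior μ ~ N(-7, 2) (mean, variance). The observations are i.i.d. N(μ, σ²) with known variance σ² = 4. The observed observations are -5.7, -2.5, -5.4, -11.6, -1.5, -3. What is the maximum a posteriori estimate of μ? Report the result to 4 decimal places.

n = 6; x̄ = ((-5.7) + (-2.5) + (-5.4) + (-11.6) + (-1.5) + (-3))/6 = -29.7/6 = -4.95.
For a Normal prior and Normal likelihood with known variance, the posterior is Normal; its mode equals its mean, the precision-weighted average.
Prior precision 1/σ₀² = 1/2 = 0.5; data precision n/σ² = 6/4 = 1.5.
μ̂ = (0.5·(-7) + 1.5·(-4.95)) / (0.5 + 1.5) = (-10.925)/2 = -5.4625.

μ̂_MAP = -5.4625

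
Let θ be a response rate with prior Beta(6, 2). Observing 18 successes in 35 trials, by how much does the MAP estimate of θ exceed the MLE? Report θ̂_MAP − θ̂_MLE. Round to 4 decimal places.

MAP − MLE = 0.0467

Posterior is Beta(24, 19); MAP = (24−1)/(43−2) = 23/41 ≈ 0.56098.
MLE ignores the prior: θ̂_MLE = k/n = 18/35 ≈ 0.51429.
Difference = 23/41 − 18/35 = 67/1435 ≈ 0.0467.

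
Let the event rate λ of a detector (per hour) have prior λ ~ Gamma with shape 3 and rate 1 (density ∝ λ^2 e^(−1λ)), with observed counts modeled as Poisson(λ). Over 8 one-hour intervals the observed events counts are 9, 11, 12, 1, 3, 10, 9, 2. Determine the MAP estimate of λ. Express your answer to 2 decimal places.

Σxᵢ = 9+11+12+1+3+10+9+2 = 57, with n = 8.
Posterior ∝ λ^2e^(−1λ) · λ^57e^(−8λ) = λ^59e^(−9λ), i.e. Gamma(shape=60, rate=9).
The mode of a Gamma(a, b) with a ≥ 1 (shape–rate) is (a−1)/b = 59/9 ≈ 6.56.

λ̂_MAP = 6.56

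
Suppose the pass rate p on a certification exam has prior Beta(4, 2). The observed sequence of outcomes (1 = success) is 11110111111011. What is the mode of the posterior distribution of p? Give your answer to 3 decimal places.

Prior: Beta(4, 2).
Data: 12 successes in 14 trials (from the sequence). The binomial likelihood contributes p^12(1−p)^2, so the posterior is Beta(4+12, 2+2) = Beta(16, 4).
For Beta(a, b) with a, b > 1 the mode is (a−1)/(a+b−2) = 15/18 ≈ 0.833.

p̂_MAP = 0.833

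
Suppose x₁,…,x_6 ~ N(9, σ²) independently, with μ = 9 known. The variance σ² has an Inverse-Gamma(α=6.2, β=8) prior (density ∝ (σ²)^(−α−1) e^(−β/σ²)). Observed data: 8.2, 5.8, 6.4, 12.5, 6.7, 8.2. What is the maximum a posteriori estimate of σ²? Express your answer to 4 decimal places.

σ̂²_MAP = 2.5402

Sum of squared deviations about the known mean: SS = (8.2−9)² + (5.8−9)² + (6.4−9)² + (12.5−9)² + (6.7−9)² + (8.2−9)² = 35.82.
The Normal likelihood contributes (σ²)^(−n/2) exp(−SS/(2σ²)), so the posterior is Inverse-Gamma(α + n/2, β + SS/2) = Inverse-Gamma(9.2, 25.91).
The mode of Inverse-Gamma(a, b) is b/(a+1) = 25.91/10.2 ≈ 2.5402.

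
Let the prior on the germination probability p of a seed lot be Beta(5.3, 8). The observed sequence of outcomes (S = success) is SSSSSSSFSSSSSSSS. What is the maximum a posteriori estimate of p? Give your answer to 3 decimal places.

p̂_MAP = 0.707

Prior: Beta(5.3, 8).
Data: 15 successes in 16 trials (from the sequence). The binomial likelihood contributes p^15(1−p)^1, so the posterior is Beta(5.3+15, 8+1) = Beta(20.3, 9).
For Beta(a, b) with a, b > 1 the mode is (a−1)/(a+b−2) = 19.3/27.3 ≈ 0.707.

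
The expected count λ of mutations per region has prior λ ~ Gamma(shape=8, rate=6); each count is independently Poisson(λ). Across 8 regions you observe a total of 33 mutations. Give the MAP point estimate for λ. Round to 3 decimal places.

λ̂_MAP = 2.857

Σxᵢ = 33, n = 8.
Posterior ∝ λ^7e^(−6λ) · λ^33e^(−8λ) = λ^40e^(−14λ), i.e. Gamma(shape=41, rate=14).
The mode of a Gamma(a, b) with a ≥ 1 (shape–rate) is (a−1)/b = 40/14 ≈ 2.857.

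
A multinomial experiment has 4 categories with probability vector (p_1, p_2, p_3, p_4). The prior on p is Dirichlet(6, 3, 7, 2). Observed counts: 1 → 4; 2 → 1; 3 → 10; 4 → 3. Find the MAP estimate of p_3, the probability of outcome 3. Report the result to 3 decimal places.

The posterior is Dirichlet(αᵢ + nᵢ) = Dirichlet(10, 4, 17, 5).
For a Dirichlet(a₁,…,a_K) with all aᵢ > 1, the mode has j-th component (aⱼ − 1)/(Σaᵢ − K).
Here Σaᵢ = 36 and K = 4, so p_3 = (17 − 1)/(36 − 4) = 16/32 ≈ 0.500.

MAP estimate: 0.500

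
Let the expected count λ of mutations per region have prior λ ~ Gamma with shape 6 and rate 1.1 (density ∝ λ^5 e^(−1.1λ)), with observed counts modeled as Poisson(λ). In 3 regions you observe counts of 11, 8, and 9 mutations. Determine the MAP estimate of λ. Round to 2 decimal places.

λ̂_MAP = 8.05

Σxᵢ = 11+8+9 = 28, with n = 3.
Posterior ∝ λ^5e^(−1.1λ) · λ^28e^(−3λ) = λ^33e^(−4.1λ), i.e. Gamma(shape=34, rate=4.1).
The mode of a Gamma(a, b) with a ≥ 1 (shape–rate) is (a−1)/b = 33/4.1 ≈ 8.05.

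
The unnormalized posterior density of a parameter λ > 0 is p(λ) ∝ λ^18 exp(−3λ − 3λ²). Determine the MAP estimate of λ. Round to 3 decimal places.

ℓ'(λ) = 18/λ − 3 − 6λ. Setting this to zero and multiplying by λ: 6λ² + 3λ − 18 = 0.
λ = (−3 + √(3² + 4·6·18)) / (2·6) = (−3 + √441) / 12 = (−3 + 21)/12 = 3/2.
ℓ''(λ) = −18/λ² − 6 < 0, confirming a maximum.

λ̂_MAP = 1.500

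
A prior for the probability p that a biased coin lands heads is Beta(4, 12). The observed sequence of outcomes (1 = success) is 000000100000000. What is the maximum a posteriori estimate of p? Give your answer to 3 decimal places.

Prior: Beta(4, 12).
Data: 1 success in 15 trials (from the sequence). The binomial likelihood contributes p(1−p)^14, so the posterior is Beta(4+1, 12+14) = Beta(5, 26).
For Beta(a, b) with a, b > 1 the mode is (a−1)/(a+b−2) = 4/29 ≈ 0.138.

p̂_MAP = 0.138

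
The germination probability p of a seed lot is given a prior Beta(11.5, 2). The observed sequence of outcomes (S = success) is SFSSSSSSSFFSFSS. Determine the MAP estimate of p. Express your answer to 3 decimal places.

Prior: Beta(11.5, 2).
Data: 11 successes in 15 trials (from the sequence). The binomial likelihood contributes p^11(1−p)^4, so the posterior is Beta(11.5+11, 2+4) = Beta(22.5, 6).
For Beta(a, b) with a, b > 1 the mode is (a−1)/(a+b−2) = 21.5/26.5 ≈ 0.811.

p̂_MAP = 0.811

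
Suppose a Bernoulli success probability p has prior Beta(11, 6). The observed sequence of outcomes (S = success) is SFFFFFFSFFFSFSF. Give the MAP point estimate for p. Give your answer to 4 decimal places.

Prior: Beta(11, 6).
Data: 4 successes in 15 trials (from the sequence). The binomial likelihood contributes p^4(1−p)^11, so the posterior is Beta(11+4, 6+11) = Beta(15, 17).
For Beta(a, b) with a, b > 1 the mode is (a−1)/(a+b−2) = 14/30 ≈ 0.4667.

p̂_MAP = 0.4667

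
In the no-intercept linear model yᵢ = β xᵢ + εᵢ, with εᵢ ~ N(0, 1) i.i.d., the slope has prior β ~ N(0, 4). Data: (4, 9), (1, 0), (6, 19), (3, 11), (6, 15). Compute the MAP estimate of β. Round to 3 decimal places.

log p(β | y) = −Σ(yᵢ − βxᵢ)²/(2·1) − β²/(2·4) + const.
Setting the derivative to zero: Σxᵢ(yᵢ − βxᵢ)/1 − β/4 = 0, so β = Σxᵢyᵢ / (Σxᵢ² + σ²/τ²).
Σxᵢyᵢ = 4·9 + 1·0 + 6·19 + 3·11 + 6·15 = 273; Σxᵢ² = 98; σ²/τ² = 0.25.
β̂_MAP = 273 / (98 + 0.25) = 273/98.25 ≈ 2.779.

β̂_MAP = 2.779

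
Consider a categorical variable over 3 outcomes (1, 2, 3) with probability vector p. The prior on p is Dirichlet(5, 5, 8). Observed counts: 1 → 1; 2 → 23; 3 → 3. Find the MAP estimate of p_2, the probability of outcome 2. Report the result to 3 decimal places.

MAP estimate: 0.643

The posterior is Dirichlet(αᵢ + nᵢ) = Dirichlet(6, 28, 11).
For a Dirichlet(a₁,…,a_K) with all aᵢ > 1, the mode has j-th component (aⱼ − 1)/(Σaᵢ − K).
Here Σaᵢ = 45 and K = 3, so p_2 = (28 − 1)/(45 − 3) = 27/42 ≈ 0.643.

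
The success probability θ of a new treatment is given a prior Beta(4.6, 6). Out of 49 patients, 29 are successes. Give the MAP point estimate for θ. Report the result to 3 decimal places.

Prior: Beta(4.6, 6).
Data: 29 successes in 49 trials. The binomial likelihood contributes θ^29(1−θ)^20, so the posterior is Beta(4.6+29, 6+20) = Beta(33.6, 26).
For Beta(a, b) with a, b > 1 the mode is (a−1)/(a+b−2) = 32.6/57.6 ≈ 0.566.

θ̂_MAP = 0.566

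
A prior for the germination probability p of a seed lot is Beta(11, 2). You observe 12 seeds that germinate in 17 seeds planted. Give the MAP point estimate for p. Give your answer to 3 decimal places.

p̂_MAP = 0.786

Prior: Beta(11, 2).
Data: 12 successes in 17 trials. The binomial likelihood contributes p^12(1−p)^5, so the posterior is Beta(11+12, 2+5) = Beta(23, 7).
For Beta(a, b) with a, b > 1 the mode is (a−1)/(a+b−2) = 22/28 ≈ 0.786.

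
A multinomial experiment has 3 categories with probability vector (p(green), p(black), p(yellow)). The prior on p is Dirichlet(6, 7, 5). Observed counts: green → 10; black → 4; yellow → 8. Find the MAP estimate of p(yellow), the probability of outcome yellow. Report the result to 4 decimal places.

The posterior is Dirichlet(αᵢ + nᵢ) = Dirichlet(16, 11, 13).
For a Dirichlet(a₁,…,a_K) with all aᵢ > 1, the mode has j-th component (aⱼ − 1)/(Σaᵢ − K).
Here Σaᵢ = 40 and K = 3, so p(yellow) = (13 − 1)/(40 − 3) = 12/37 ≈ 0.3243.

MAP estimate of p(yellow) = 0.3243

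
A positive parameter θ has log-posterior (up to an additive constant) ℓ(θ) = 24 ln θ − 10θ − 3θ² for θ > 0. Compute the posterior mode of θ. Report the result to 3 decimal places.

θ̂_MAP = 1.333

ℓ'(θ) = 24/θ − 10 − 6θ. Setting this to zero and multiplying by θ: 6θ² + 10θ − 24 = 0.
θ = (−10 + √(10² + 4·6·24)) / (2·6) = (−10 + √676) / 12 = (−10 + 26)/12 = 4/3.
ℓ''(θ) = −24/θ² − 6 < 0, confirming a maximum.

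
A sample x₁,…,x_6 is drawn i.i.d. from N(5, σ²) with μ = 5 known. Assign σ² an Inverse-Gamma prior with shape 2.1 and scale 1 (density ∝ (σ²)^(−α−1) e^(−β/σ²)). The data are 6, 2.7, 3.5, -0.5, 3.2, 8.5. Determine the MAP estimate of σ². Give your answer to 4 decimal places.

σ̂²_MAP = 4.6131

Sum of squared deviations about the known mean: SS = (6−5)² + (2.7−5)² + (3.5−5)² + (-0.5−5)² + (3.2−5)² + (8.5−5)² = 54.28.
The Normal likelihood contributes (σ²)^(−n/2) exp(−SS/(2σ²)), so the posterior is Inverse-Gamma(α + n/2, β + SS/2) = Inverse-Gamma(5.1, 28.14).
The mode of Inverse-Gamma(a, b) is b/(a+1) = 28.14/6.1 ≈ 4.6131.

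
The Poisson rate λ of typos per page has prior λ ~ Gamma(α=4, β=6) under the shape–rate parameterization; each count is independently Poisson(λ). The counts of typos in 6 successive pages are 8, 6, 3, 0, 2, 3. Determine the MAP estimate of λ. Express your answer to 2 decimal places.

Σxᵢ = 8+6+3+0+2+3 = 22, with n = 6.
Posterior ∝ λ^3e^(−6λ) · λ^22e^(−6λ) = λ^25e^(−12λ), i.e. Gamma(shape=26, rate=12).
The mode of a Gamma(a, b) with a ≥ 1 (shape–rate) is (a−1)/b = 25/12 ≈ 2.08.

λ̂_MAP = 2.08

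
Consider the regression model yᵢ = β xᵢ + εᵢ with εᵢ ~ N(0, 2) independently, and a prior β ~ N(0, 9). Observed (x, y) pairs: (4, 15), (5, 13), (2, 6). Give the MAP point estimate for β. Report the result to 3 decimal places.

β̂_MAP = 3.029

log p(β | y) = −Σ(yᵢ − βxᵢ)²/(2·2) − β²/(2·9) + const.
Setting the derivative to zero: Σxᵢ(yᵢ − βxᵢ)/2 − β/9 = 0, so β = Σxᵢyᵢ / (Σxᵢ² + σ²/τ²).
Σxᵢyᵢ = 4·15 + 5·13 + 2·6 = 137; Σxᵢ² = 45; σ²/τ² = 2/9.
β̂_MAP = 137 / (45 + 2/9) = 137/(407/9) = 1233/407 ≈ 3.029.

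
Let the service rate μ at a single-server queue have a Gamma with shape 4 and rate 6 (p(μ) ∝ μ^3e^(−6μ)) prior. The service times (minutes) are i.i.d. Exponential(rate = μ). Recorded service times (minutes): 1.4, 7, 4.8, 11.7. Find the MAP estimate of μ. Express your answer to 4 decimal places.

μ̂_MAP = 0.2265

The Exponential(rate=μ) likelihood is ∝ μ^n e^(−μΣtᵢ). Here n = 4 and Σtᵢ = 1.4 + 7 + 4.8 + 11.7 = 24.9.
Posterior ∝ μ^3e^(−6μ) · μ^4e^(−24.9μ) = μ^7e^(−30.9μ), i.e. Gamma(8, 30.9).
Mode = (a−1)/b = 7/30.9 ≈ 0.2265.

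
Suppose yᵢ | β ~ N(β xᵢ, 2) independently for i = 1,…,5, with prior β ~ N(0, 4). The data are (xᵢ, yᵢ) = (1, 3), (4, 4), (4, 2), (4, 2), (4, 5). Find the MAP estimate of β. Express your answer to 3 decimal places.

log p(β | y) = −Σ(yᵢ − βxᵢ)²/(2·2) − β²/(2·4) + const.
Setting the derivative to zero: Σxᵢ(yᵢ − βxᵢ)/2 − β/4 = 0, so β = Σxᵢyᵢ / (Σxᵢ² + σ²/τ²).
Σxᵢyᵢ = 1·3 + 4·4 + 4·2 + 4·2 + 4·5 = 55; Σxᵢ² = 65; σ²/τ² = 0.5.
β̂_MAP = 55 / (65 + 0.5) = 55/65.5 ≈ 0.840.

β̂_MAP = 0.840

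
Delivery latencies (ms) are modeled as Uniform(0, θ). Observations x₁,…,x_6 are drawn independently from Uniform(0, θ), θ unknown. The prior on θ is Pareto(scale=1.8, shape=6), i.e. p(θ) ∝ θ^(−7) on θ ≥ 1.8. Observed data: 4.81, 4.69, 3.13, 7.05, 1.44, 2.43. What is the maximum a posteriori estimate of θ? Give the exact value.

The Uniform(0, θ) likelihood is θ^(−n) for θ ≥ max(xᵢ), zero otherwise. Here max(xᵢ) = 7.05.
Posterior ∝ θ^(−7) · θ^(−6) = θ^(−13) on θ ≥ max(1.8, 7.05) = 7.05.
This density is strictly decreasing in θ, so the posterior mode lies at the lower boundary of the support.

θ̂_MAP = 7.05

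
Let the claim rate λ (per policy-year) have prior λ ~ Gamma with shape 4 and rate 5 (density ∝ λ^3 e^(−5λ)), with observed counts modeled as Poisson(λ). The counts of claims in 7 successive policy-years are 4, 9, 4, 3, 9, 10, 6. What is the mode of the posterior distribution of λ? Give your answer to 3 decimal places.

λ̂_MAP = 4.000

Σxᵢ = 4+9+4+3+9+10+6 = 45, with n = 7.
Posterior ∝ λ^3e^(−5λ) · λ^45e^(−7λ) = λ^48e^(−12λ), i.e. Gamma(shape=49, rate=12).
The mode of a Gamma(a, b) with a ≥ 1 (shape–rate) is (a−1)/b = 48/12 ≈ 4.000.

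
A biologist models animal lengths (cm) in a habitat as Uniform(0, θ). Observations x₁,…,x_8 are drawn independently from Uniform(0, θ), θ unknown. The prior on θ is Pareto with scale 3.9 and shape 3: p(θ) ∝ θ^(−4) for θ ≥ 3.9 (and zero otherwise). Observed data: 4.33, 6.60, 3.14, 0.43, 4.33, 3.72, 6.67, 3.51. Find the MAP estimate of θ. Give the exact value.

The Uniform(0, θ) likelihood is θ^(−n) for θ ≥ max(xᵢ), zero otherwise. Here max(xᵢ) = 6.67.
Posterior ∝ θ^(−4) · θ^(−8) = θ^(−12) on θ ≥ max(3.9, 6.67) = 6.67.
This density is strictly decreasing in θ, so the posterior mode lies at the lower boundary of the support.

θ̂_MAP = 6.67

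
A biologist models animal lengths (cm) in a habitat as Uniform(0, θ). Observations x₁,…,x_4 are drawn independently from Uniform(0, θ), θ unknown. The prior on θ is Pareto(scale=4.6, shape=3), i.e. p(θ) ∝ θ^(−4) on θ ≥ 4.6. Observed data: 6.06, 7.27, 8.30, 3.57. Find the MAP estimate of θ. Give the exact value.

The Uniform(0, θ) likelihood is θ^(−n) for θ ≥ max(xᵢ), zero otherwise. Here max(xᵢ) = 8.30.
Posterior ∝ θ^(−4) · θ^(−4) = θ^(−8) on θ ≥ max(4.6, 8.30) = 8.30.
This density is strictly decreasing in θ, so the posterior mode lies at the lower boundary of the support.

θ̂_MAP = 8.30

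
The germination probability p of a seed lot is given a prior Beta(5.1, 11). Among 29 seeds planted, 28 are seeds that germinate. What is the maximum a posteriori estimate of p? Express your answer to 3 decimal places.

p̂_MAP = 0.745

Prior: Beta(5.1, 11).
Data: 28 successes in 29 trials. The binomial likelihood contributes p^28(1−p)^1, so the posterior is Beta(5.1+28, 11+1) = Beta(33.1, 12).
For Beta(a, b) with a, b > 1 the mode is (a−1)/(a+b−2) = 32.1/43.1 ≈ 0.745.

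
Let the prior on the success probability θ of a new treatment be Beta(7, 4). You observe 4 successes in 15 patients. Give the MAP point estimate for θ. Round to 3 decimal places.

Prior: Beta(7, 4).
Data: 4 successes in 15 trials. The binomial likelihood contributes θ^4(1−θ)^11, so the posterior is Beta(7+4, 4+11) = Beta(11, 15).
For Beta(a, b) with a, b > 1 the mode is (a−1)/(a+b−2) = 10/24 ≈ 0.417.

θ̂_MAP = 0.417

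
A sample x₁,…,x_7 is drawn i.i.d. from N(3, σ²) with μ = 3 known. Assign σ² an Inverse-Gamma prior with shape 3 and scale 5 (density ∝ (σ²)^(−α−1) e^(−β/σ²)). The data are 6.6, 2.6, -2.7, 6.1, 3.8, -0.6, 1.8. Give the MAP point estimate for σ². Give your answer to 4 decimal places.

Sum of squared deviations about the known mean: SS = (6.6−3)² + (2.6−3)² + (-2.7−3)² + (6.1−3)² + (3.8−3)² + (-0.6−3)² + (1.8−3)² = 70.26.
The Normal likelihood contributes (σ²)^(−n/2) exp(−SS/(2σ²)), so the posterior is Inverse-Gamma(α + n/2, β + SS/2) = Inverse-Gamma(6.5, 40.13).
The mode of Inverse-Gamma(a, b) is b/(a+1) = 40.13/7.5 ≈ 5.3507.

σ̂²_MAP = 5.3507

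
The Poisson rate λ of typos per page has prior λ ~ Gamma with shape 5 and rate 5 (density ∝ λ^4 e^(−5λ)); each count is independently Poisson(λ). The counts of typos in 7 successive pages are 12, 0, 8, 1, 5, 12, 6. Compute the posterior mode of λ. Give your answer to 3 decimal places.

λ̂_MAP = 4.000

Σxᵢ = 12+0+8+1+5+12+6 = 44, with n = 7.
Posterior ∝ λ^4e^(−5λ) · λ^44e^(−7λ) = λ^48e^(−12λ), i.e. Gamma(shape=49, rate=12).
The mode of a Gamma(a, b) with a ≥ 1 (shape–rate) is (a−1)/b = 48/12 ≈ 4.000.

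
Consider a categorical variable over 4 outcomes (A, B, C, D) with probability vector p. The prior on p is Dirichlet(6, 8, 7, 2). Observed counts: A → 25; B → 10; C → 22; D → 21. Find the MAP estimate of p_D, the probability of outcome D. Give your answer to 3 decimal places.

MAP estimate of p_D = 0.227

The posterior is Dirichlet(αᵢ + nᵢ) = Dirichlet(31, 18, 29, 23).
For a Dirichlet(a₁,…,a_K) with all aᵢ > 1, the mode has j-th component (aⱼ − 1)/(Σaᵢ − K).
Here Σaᵢ = 101 and K = 4, so p_D = (23 − 1)/(101 − 4) = 22/97 ≈ 0.227.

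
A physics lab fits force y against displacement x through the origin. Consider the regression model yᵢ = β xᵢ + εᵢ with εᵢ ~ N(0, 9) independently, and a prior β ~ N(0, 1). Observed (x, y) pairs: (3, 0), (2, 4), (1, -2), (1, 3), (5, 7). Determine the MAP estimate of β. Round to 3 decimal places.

log p(β | y) = −Σ(yᵢ − βxᵢ)²/(2·9) − β²/(2·1) + const.
Setting the derivative to zero: Σxᵢ(yᵢ − βxᵢ)/9 − β/1 = 0, so β = Σxᵢyᵢ / (Σxᵢ² + σ²/τ²).
Σxᵢyᵢ = 3·0 + 2·4 + 1·(-2) + 1·3 + 5·7 = 44; Σxᵢ² = 40; σ²/τ² = 9.
β̂_MAP = 44 / (40 + 9) = 44/49 ≈ 0.898.

β̂_MAP = 0.898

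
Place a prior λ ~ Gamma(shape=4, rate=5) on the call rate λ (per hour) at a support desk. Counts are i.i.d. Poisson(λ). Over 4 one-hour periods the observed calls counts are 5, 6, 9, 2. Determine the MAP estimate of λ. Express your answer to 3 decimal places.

Σxᵢ = 5+6+9+2 = 22, with n = 4.
Posterior ∝ λ^3e^(−5λ) · λ^22e^(−4λ) = λ^25e^(−9λ), i.e. Gamma(shape=26, rate=9).
The mode of a Gamma(a, b) with a ≥ 1 (shape–rate) is (a−1)/b = 25/9 ≈ 2.778.

λ̂_MAP = 2.778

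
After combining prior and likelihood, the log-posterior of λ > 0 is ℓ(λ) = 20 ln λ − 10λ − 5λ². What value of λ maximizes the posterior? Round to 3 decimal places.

λ̂_MAP = 1.000

ℓ'(λ) = 20/λ − 10 − 10λ. Setting this to zero and multiplying by λ: 10λ² + 10λ − 20 = 0.
λ = (−10 + √(10² + 4·10·20)) / (2·10) = (−10 + √900) / 20 = (−10 + 30)/20 = 1.
ℓ''(λ) = −20/λ² − 10 < 0, confirming a maximum.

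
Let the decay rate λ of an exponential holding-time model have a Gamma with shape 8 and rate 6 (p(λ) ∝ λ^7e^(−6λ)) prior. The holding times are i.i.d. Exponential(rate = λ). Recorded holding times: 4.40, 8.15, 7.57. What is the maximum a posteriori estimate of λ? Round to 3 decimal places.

The Exponential(rate=λ) likelihood is ∝ λ^n e^(−λΣtᵢ). Here n = 3 and Σtᵢ = 4.40 + 8.15 + 7.57 = 20.12.
Posterior ∝ λ^7e^(−6λ) · λ^3e^(−20.12λ) = λ^10e^(−26.12λ), i.e. Gamma(11, 26.12).
Mode = (a−1)/b = 10/26.12 ≈ 0.383.

λ̂_MAP = 0.383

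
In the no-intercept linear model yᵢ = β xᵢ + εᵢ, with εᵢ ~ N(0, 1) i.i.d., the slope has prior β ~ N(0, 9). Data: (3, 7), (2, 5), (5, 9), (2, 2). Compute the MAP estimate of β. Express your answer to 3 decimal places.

β̂_MAP = 1.900

log p(β | y) = −Σ(yᵢ − βxᵢ)²/(2·1) − β²/(2·9) + const.
Setting the derivative to zero: Σxᵢ(yᵢ − βxᵢ)/1 − β/9 = 0, so β = Σxᵢyᵢ / (Σxᵢ² + σ²/τ²).
Σxᵢyᵢ = 3·7 + 2·5 + 5·9 + 2·2 = 80; Σxᵢ² = 42; σ²/τ² = 1/9.
β̂_MAP = 80 / (42 + 1/9) = 80/(379/9) = 720/379 ≈ 1.900.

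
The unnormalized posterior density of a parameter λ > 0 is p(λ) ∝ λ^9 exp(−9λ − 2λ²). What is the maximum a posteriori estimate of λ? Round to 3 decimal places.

λ̂_MAP = 0.750

ℓ'(λ) = 9/λ − 9 − 4λ. Setting this to zero and multiplying by λ: 4λ² + 9λ − 9 = 0.
λ = (−9 + √(9² + 4·4·9)) / (2·4) = (−9 + √225) / 8 = (−9 + 15)/8 = 3/4.
ℓ''(λ) = −9/λ² − 4 < 0, confirming a maximum.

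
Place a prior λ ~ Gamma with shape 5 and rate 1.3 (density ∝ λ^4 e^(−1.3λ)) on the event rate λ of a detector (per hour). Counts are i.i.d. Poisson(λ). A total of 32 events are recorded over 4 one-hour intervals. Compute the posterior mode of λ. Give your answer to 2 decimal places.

λ̂_MAP = 6.79

Σxᵢ = 32, n = 4.
Posterior ∝ λ^4e^(−1.3λ) · λ^32e^(−4λ) = λ^36e^(−5.3λ), i.e. Gamma(shape=37, rate=5.3).
The mode of a Gamma(a, b) with a ≥ 1 (shape–rate) is (a−1)/b = 36/5.3 ≈ 6.79.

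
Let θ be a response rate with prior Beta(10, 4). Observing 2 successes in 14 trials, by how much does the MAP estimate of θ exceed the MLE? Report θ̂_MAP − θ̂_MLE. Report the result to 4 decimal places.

Posterior is Beta(12, 16); MAP = (12−1)/(28−2) = 11/26 ≈ 0.42308.
MLE ignores the prior: θ̂_MLE = k/n = 2/14 ≈ 0.14286.
Difference = 11/26 − 2/14 = 51/182 ≈ 0.2802.

MAP − MLE = 0.2802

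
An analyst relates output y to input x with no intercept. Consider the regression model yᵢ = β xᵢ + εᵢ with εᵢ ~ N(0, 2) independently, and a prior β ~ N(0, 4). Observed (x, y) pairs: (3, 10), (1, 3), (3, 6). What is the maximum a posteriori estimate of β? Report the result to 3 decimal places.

β̂_MAP = 2.615

log p(β | y) = −Σ(yᵢ − βxᵢ)²/(2·2) − β²/(2·4) + const.
Setting the derivative to zero: Σxᵢ(yᵢ − βxᵢ)/2 − β/4 = 0, so β = Σxᵢyᵢ / (Σxᵢ² + σ²/τ²).
Σxᵢyᵢ = 3·10 + 1·3 + 3·6 = 51; Σxᵢ² = 19; σ²/τ² = 0.5.
β̂_MAP = 51 / (19 + 0.5) = 51/19.5 ≈ 2.615.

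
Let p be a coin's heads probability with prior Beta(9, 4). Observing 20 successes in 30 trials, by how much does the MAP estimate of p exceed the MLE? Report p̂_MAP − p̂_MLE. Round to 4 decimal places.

MAP − MLE = 0.0163

Posterior is Beta(29, 14); MAP = (29−1)/(43−2) = 28/41 ≈ 0.68293.
MLE ignores the prior: p̂_MLE = k/n = 20/30 ≈ 0.66667.
Difference = 28/41 − 20/30 = 2/123 ≈ 0.0163.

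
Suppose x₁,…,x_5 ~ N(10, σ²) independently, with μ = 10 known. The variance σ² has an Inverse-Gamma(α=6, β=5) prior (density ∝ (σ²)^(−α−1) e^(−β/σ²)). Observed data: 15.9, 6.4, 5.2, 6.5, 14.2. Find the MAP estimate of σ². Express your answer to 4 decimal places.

σ̂²_MAP = 5.8263

Sum of squared deviations about the known mean: SS = (15.9−10)² + (6.4−10)² + (5.2−10)² + (6.5−10)² + (14.2−10)² = 100.7.
The Normal likelihood contributes (σ²)^(−n/2) exp(−SS/(2σ²)), so the posterior is Inverse-Gamma(α + n/2, β + SS/2) = Inverse-Gamma(8.5, 55.35).
The mode of Inverse-Gamma(a, b) is b/(a+1) = 55.35/9.5 ≈ 5.8263.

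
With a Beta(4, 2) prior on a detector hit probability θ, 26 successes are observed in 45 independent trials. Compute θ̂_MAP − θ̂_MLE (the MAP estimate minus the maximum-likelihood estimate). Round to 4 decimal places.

Posterior is Beta(30, 21); MAP = (30−1)/(51−2) = 29/49 ≈ 0.59184.
MLE ignores the prior: θ̂_MLE = k/n = 26/45 ≈ 0.57778.
Difference = 29/49 − 26/45 = 31/2205 ≈ 0.0141.

MAP − MLE = 0.0141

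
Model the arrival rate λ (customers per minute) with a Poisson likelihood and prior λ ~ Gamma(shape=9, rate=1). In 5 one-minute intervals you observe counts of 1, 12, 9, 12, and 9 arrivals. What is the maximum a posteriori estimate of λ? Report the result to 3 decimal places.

λ̂_MAP = 8.500

Σxᵢ = 1+12+9+12+9 = 43, with n = 5.
Posterior ∝ λ^8e^(−1λ) · λ^43e^(−5λ) = λ^51e^(−6λ), i.e. Gamma(shape=52, rate=6).
The mode of a Gamma(a, b) with a ≥ 1 (shape–rate) is (a−1)/b = 51/6 ≈ 8.500.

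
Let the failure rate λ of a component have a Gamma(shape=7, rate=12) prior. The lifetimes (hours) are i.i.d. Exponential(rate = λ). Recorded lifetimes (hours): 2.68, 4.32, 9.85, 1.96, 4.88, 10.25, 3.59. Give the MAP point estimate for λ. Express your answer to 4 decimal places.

λ̂_MAP = 0.2625

The Exponential(rate=λ) likelihood is ∝ λ^n e^(−λΣtᵢ). Here n = 7 and Σtᵢ = 2.68 + 4.32 + 9.85 + 1.96 + 4.88 + 10.25 + 3.59 = 37.53.
Posterior ∝ λ^6e^(−12λ) · λ^7e^(−37.53λ) = λ^13e^(−49.53λ), i.e. Gamma(14, 49.53).
Mode = (a−1)/b = 13/49.53 ≈ 0.2625.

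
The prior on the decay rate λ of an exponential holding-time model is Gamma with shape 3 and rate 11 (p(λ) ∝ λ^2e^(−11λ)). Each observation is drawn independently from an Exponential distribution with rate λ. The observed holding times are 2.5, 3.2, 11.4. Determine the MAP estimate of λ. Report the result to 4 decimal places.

The Exponential(rate=λ) likelihood is ∝ λ^n e^(−λΣtᵢ). Here n = 3 and Σtᵢ = 2.5 + 3.2 + 11.4 = 17.1.
Posterior ∝ λ^2e^(−11λ) · λ^3e^(−17.1λ) = λ^5e^(−28.1λ), i.e. Gamma(6, 28.1).
Mode = (a−1)/b = 5/28.1 ≈ 0.1779.

λ̂_MAP = 0.1779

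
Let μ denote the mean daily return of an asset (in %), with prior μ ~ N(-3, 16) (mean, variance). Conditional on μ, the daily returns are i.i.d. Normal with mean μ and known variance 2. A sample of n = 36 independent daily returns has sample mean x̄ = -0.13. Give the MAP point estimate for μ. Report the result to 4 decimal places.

μ̂_MAP = -0.1399

n = 36, x̄ = -0.13.
For a Normal prior and Normal likelihood with known variance, the posterior is Normal; its mode equals its mean, the precision-weighted average.
Prior precision 1/σ₀² = 1/16 = 0.0625; data precision n/σ² = 36/2 = 18.
μ̂ = (0.0625·(-3) + 18·(-0.13)) / (0.0625 + 18) = (-2.5275)/18.0625 = -1011/7225 ≈ -0.1399.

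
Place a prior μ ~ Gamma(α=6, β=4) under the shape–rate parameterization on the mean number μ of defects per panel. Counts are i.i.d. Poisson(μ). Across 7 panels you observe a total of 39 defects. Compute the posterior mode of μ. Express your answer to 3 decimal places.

Σxᵢ = 39, n = 7.
Posterior ∝ μ^5e^(−4μ) · μ^39e^(−7μ) = μ^44e^(−11μ), i.e. Gamma(shape=45, rate=11).
The mode of a Gamma(a, b) with a ≥ 1 (shape–rate) is (a−1)/b = 44/11 ≈ 4.000.

μ̂_MAP = 4.000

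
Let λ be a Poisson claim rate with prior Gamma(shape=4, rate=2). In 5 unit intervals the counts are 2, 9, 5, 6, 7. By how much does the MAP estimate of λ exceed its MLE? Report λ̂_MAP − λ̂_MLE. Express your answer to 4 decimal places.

Σxᵢ = 29. Posterior is Gamma(33, 7); MAP = (33−1)/7 = 32/7 ≈ 4.57143.
MLE = x̄ = 29/5 ≈ 5.80000.
Difference = 32/7 − 29/5 = -43/35 ≈ -1.2286.

MAP − MLE = -1.2286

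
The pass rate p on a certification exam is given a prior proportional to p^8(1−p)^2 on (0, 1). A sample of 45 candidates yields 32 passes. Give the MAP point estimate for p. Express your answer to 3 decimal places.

The prior density ∝ p^8(1−p)^2 is the kernel of Beta(9, 3).
Data: 32 successes in 45 trials. The binomial likelihood contributes p^32(1−p)^13, so the posterior is Beta(9+32, 3+13) = Beta(41, 16).
For Beta(a, b) with a, b > 1 the mode is (a−1)/(a+b−2) = 40/55 ≈ 0.727.

p̂_MAP = 0.727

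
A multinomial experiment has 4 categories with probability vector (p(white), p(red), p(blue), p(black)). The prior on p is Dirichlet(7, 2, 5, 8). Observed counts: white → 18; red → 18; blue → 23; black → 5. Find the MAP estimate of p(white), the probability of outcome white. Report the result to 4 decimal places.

The posterior is Dirichlet(αᵢ + nᵢ) = Dirichlet(25, 20, 28, 13).
For a Dirichlet(a₁,…,a_K) with all aᵢ > 1, the mode has j-th component (aⱼ − 1)/(Σaᵢ − K).
Here Σaᵢ = 86 and K = 4, so p(white) = (25 − 1)/(86 − 4) = 24/82 ≈ 0.2927.

MAP estimate of p(white) = 0.2927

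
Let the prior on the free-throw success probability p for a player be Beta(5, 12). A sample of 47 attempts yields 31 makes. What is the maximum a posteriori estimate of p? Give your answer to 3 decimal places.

p̂_MAP = 0.565

Prior: Beta(5, 12).
Data: 31 successes in 47 trials. The binomial likelihood contributes p^31(1−p)^16, so the posterior is Beta(5+31, 12+16) = Beta(36, 28).
For Beta(a, b) with a, b > 1 the mode is (a−1)/(a+b−2) = 35/62 ≈ 0.565.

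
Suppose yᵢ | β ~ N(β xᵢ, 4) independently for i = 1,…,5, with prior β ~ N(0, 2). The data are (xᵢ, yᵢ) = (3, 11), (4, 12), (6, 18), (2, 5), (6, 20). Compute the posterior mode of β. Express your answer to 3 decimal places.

β̂_MAP = 3.097

log p(β | y) = −Σ(yᵢ − βxᵢ)²/(2·4) − β²/(2·2) + const.
Setting the derivative to zero: Σxᵢ(yᵢ − βxᵢ)/4 − β/2 = 0, so β = Σxᵢyᵢ / (Σxᵢ² + σ²/τ²).
Σxᵢyᵢ = 3·11 + 4·12 + 6·18 + 2·5 + 6·20 = 319; Σxᵢ² = 101; σ²/τ² = 2.
β̂_MAP = 319 / (101 + 2) = 319/103 ≈ 3.097.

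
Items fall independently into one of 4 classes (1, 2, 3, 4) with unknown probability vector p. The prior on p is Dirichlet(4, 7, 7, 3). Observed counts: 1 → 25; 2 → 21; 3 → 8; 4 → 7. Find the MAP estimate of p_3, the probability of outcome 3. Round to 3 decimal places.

MAP estimate: 0.179

The posterior is Dirichlet(αᵢ + nᵢ) = Dirichlet(29, 28, 15, 10).
For a Dirichlet(a₁,…,a_K) with all aᵢ > 1, the mode has j-th component (aⱼ − 1)/(Σaᵢ − K).
Here Σaᵢ = 82 and K = 4, so p_3 = (15 − 1)/(82 − 4) = 14/78 ≈ 0.179.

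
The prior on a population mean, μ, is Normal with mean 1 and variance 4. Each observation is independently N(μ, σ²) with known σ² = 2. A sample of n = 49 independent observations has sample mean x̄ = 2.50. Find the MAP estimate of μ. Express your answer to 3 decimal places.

n = 49, x̄ = 2.50.
For a Normal prior and Normal likelihood with known variance, the posterior is Normal; its mode equals its mean, the precision-weighted average.
Prior precision 1/σ₀² = 1/4 = 0.25; data precision n/σ² = 49/2 = 24.5.
μ̂ = (0.25·1 + 24.5·2.5) / (0.25 + 24.5) = 61.5/24.75 = 82/33 ≈ 2.485.

μ̂_MAP = 2.485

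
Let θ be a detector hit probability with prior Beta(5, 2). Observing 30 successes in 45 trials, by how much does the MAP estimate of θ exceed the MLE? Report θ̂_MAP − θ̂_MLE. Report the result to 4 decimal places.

Posterior is Beta(35, 17); MAP = (35−1)/(52−2) = 34/50 ≈ 0.68000.
MLE ignores the prior: θ̂_MLE = k/n = 30/45 ≈ 0.66667.
Difference = 34/50 − 30/45 = 1/75 ≈ 0.0133.

MAP − MLE = 0.0133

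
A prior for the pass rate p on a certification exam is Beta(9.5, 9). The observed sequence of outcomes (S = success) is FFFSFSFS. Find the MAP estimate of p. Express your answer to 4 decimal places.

Prior: Beta(9.5, 9).
Data: 3 successes in 8 trials (from the sequence). The binomial likelihood contributes p^3(1−p)^5, so the posterior is Beta(9.5+3, 9+5) = Beta(12.5, 14).
For Beta(a, b) with a, b > 1 the mode is (a−1)/(a+b−2) = 11.5/24.5 ≈ 0.4694.

p̂_MAP = 0.4694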